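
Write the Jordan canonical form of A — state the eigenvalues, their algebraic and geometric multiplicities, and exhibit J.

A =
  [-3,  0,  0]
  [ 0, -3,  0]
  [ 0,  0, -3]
J_1(-3) ⊕ J_1(-3) ⊕ J_1(-3)

The characteristic polynomial is
  det(x·I − A) = x^3 + 9*x^2 + 27*x + 27 = (x + 3)^3

Eigenvalues and multiplicities (the geometric multiplicity of λ is n − rank(A − λI), which equals the number of Jordan blocks for λ):
  λ = -3: algebraic multiplicity = 3, geometric multiplicity = 3

Determining the block sizes for each eigenvalue:
  λ = -3: gm = am = 3, so every block has size 1 → block sizes [1, 1, 1]

Assembling the blocks gives a Jordan form
J =
  [-3,  0,  0]
  [ 0, -3,  0]
  [ 0,  0, -3]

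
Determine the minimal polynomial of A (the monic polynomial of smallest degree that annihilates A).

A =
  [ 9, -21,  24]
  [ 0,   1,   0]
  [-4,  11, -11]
x^3 + x^2 - 5*x + 3

The characteristic polynomial is χ_A(x) = (x - 1)^2*(x + 3), so the eigenvalues are known. The minimal polynomial is
  m_A(x) = Π_λ (x − λ)^{k_λ}
where k_λ is the size of the *largest* Jordan block for λ (equivalently, the smallest k with (A − λI)^k v = 0 for every generalised eigenvector v of λ).

  λ = -3: largest Jordan block has size 1, contributing (x + 3)
  λ = 1: largest Jordan block has size 2, contributing (x − 1)^2

So m_A(x) = (x - 1)^2*(x + 3) = x^3 + x^2 - 5*x + 3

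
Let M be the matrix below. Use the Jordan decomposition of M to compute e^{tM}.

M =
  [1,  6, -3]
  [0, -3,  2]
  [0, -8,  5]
e^{tM} =
  [exp(t), 6*t*exp(t), -3*t*exp(t)]
  [0, -4*t*exp(t) + exp(t), 2*t*exp(t)]
  [0, -8*t*exp(t), 4*t*exp(t) + exp(t)]

Strategy: write M = P · J · P⁻¹ where J is a Jordan canonical form, so e^{tM} = P · e^{tJ} · P⁻¹, and e^{tJ} can be computed block-by-block.

M has Jordan form
J =
  [1, 1, 0]
  [0, 1, 0]
  [0, 0, 1]
(up to reordering of blocks).

Per-block formulas:
  For a 1×1 block at λ = 1: exp(t · [1]) = [e^(1t)].
  For a 2×2 Jordan block J_2(1): exp(t · J_2(1)) = e^(1t)·(I + t·N), where N is the 2×2 nilpotent shift.

After assembling e^{tJ} and conjugating by P, we get:

e^{tM} =
  [exp(t), 6*t*exp(t), -3*t*exp(t)]
  [0, -4*t*exp(t) + exp(t), 2*t*exp(t)]
  [0, -8*t*exp(t), 4*t*exp(t) + exp(t)]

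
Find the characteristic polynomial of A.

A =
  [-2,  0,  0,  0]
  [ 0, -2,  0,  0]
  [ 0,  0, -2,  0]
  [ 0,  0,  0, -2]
x^4 + 8*x^3 + 24*x^2 + 32*x + 16

Expanding det(x·I − A) (e.g. by cofactor expansion or by noting that A is similar to its Jordan form J, which has the same characteristic polynomial as A) gives
  χ_A(x) = x^4 + 8*x^3 + 24*x^2 + 32*x + 16
which factors as (x + 2)^4. The eigenvalues (with algebraic multiplicities) are λ = -2 with multiplicity 4.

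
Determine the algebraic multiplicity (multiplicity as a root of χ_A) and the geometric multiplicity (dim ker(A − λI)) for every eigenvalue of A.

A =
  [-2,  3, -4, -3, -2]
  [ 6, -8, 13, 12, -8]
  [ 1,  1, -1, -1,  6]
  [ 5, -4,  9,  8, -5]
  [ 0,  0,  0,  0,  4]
λ = -5: alg = 1, geom = 1; λ = -1: alg = 2, geom = 1; λ = 4: alg = 2, geom = 1

Step 1 — factor the characteristic polynomial to read off the algebraic multiplicities:
  χ_A(x) = (x - 4)^2*(x + 1)^2*(x + 5)

Step 2 — compute geometric multiplicities via the rank-nullity identity g(λ) = n − rank(A − λI):
  rank(A − (-5)·I) = 4, so dim ker(A − (-5)·I) = n − 4 = 1
  rank(A − (-1)·I) = 4, so dim ker(A − (-1)·I) = n − 4 = 1
  rank(A − (4)·I) = 4, so dim ker(A − (4)·I) = n − 4 = 1

Summary:
  λ = -5: algebraic multiplicity = 1, geometric multiplicity = 1
  λ = -1: algebraic multiplicity = 2, geometric multiplicity = 1
  λ = 4: algebraic multiplicity = 2, geometric multiplicity = 1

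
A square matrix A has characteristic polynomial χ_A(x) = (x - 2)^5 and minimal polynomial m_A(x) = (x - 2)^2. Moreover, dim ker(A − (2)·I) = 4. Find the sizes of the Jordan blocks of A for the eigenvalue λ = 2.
Block sizes for λ = 2: [2, 1, 1, 1]

Step 1 — from the characteristic polynomial, algebraic multiplicity of λ = 2 is 5. From dim ker(A − (2)·I) = 4, there are exactly 4 Jordan blocks for λ = 2.
Step 2 — from the minimal polynomial, the factor (x − 2)^2 tells us the largest block for λ = 2 has size 2.
Step 3 — with total size 5, 4 blocks, and largest block 2, the block sizes (in nonincreasing order) are [2, 1, 1, 1].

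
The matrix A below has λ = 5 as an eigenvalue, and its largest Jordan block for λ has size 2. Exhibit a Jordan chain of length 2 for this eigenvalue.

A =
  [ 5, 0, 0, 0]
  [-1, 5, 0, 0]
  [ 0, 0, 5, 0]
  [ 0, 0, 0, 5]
A Jordan chain for λ = 5 of length 2:
v_1 = (0, -1, 0, 0)ᵀ
v_2 = (1, 0, 0, 0)ᵀ

Let N = A − (5)·I. We want v_2 with N^2 v_2 = 0 but N^1 v_2 ≠ 0; then v_{j-1} := N · v_j for j = 2, …, 2.

Pick v_2 = (1, 0, 0, 0)ᵀ.
Then v_1 = N · v_2 = (0, -1, 0, 0)ᵀ.

Sanity check: (A − (5)·I) v_1 = (0, 0, 0, 0)ᵀ = 0. ✓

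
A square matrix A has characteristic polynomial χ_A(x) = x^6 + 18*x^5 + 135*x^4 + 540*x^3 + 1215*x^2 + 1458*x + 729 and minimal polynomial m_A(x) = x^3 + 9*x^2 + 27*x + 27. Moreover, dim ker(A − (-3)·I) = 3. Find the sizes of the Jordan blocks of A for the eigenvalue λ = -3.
Block sizes for λ = -3: [3, 2, 1]

Step 1 — from the characteristic polynomial, algebraic multiplicity of λ = -3 is 6. From dim ker(A − (-3)·I) = 3, there are exactly 3 Jordan blocks for λ = -3.
Step 2 — from the minimal polynomial, the factor (x + 3)^3 tells us the largest block for λ = -3 has size 3.
Step 3 — with total size 6, 3 blocks, and largest block 3, the block sizes (in nonincreasing order) are [3, 2, 1].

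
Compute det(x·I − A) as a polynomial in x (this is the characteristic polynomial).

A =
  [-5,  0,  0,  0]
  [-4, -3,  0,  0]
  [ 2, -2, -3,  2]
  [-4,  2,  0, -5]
x^4 + 16*x^3 + 94*x^2 + 240*x + 225

Expanding det(x·I − A) (e.g. by cofactor expansion or by noting that A is similar to its Jordan form J, which has the same characteristic polynomial as A) gives
  χ_A(x) = x^4 + 16*x^3 + 94*x^2 + 240*x + 225
which factors as (x + 3)^2*(x + 5)^2. The eigenvalues (with algebraic multiplicities) are λ = -5 with multiplicity 2, λ = -3 with multiplicity 2.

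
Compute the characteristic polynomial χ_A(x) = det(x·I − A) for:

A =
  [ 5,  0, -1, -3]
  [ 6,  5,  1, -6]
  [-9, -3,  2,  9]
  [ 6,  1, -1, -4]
x^4 - 8*x^3 + 24*x^2 - 32*x + 16

Expanding det(x·I − A) (e.g. by cofactor expansion or by noting that A is similar to its Jordan form J, which has the same characteristic polynomial as A) gives
  χ_A(x) = x^4 - 8*x^3 + 24*x^2 - 32*x + 16
which factors as (x - 2)^4. The eigenvalues (with algebraic multiplicities) are λ = 2 with multiplicity 4.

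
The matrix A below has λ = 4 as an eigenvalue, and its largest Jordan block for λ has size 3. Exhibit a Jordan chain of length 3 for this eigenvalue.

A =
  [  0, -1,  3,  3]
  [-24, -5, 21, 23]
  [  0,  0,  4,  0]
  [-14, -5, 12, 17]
A Jordan chain for λ = 4 of length 3:
v_1 = (-2, -10, 0, -6)ᵀ
v_2 = (-4, -24, 0, -14)ᵀ
v_3 = (1, 0, 0, 0)ᵀ

Let N = A − (4)·I. We want v_3 with N^3 v_3 = 0 but N^2 v_3 ≠ 0; then v_{j-1} := N · v_j for j = 3, …, 2.

Pick v_3 = (1, 0, 0, 0)ᵀ.
Then v_2 = N · v_3 = (-4, -24, 0, -14)ᵀ.
Then v_1 = N · v_2 = (-2, -10, 0, -6)ᵀ.

Sanity check: (A − (4)·I) v_1 = (0, 0, 0, 0)ᵀ = 0. ✓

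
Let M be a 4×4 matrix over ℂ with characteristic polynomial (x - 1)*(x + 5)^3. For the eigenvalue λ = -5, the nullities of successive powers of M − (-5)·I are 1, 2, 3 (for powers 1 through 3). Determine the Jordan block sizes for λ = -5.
Block sizes for λ = -5: [3]

From the dimensions of kernels of powers, the number of Jordan blocks of size at least j is d_j − d_{j−1} where d_j = dim ker(N^j) (with d_0 = 0). Computing the differences gives [1, 1, 1].
The number of blocks of size exactly k is (#blocks of size ≥ k) − (#blocks of size ≥ k + 1), so the partition is: 1 block(s) of size 3.
In nonincreasing order the block sizes are [3].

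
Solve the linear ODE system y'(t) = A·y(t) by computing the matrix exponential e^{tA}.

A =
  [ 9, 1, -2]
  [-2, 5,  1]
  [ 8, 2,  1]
e^{tA} =
  [-t^2*exp(5*t) + 4*t*exp(5*t) + exp(5*t), t*exp(5*t), t^2*exp(5*t)/2 - 2*t*exp(5*t)]
  [-2*t*exp(5*t), exp(5*t), t*exp(5*t)]
  [-2*t^2*exp(5*t) + 8*t*exp(5*t), 2*t*exp(5*t), t^2*exp(5*t) - 4*t*exp(5*t) + exp(5*t)]

Strategy: write A = P · J · P⁻¹ where J is a Jordan canonical form, so e^{tA} = P · e^{tJ} · P⁻¹, and e^{tJ} can be computed block-by-block.

A has Jordan form
J =
  [5, 1, 0]
  [0, 5, 1]
  [0, 0, 5]
(up to reordering of blocks).

Per-block formulas:
  For a 3×3 Jordan block J_3(5): exp(t · J_3(5)) = e^(5t)·(I + t·N + (t^2/2)·N^2), where N is the 3×3 nilpotent shift.

After assembling e^{tJ} and conjugating by P, we get:

e^{tA} =
  [-t^2*exp(5*t) + 4*t*exp(5*t) + exp(5*t), t*exp(5*t), t^2*exp(5*t)/2 - 2*t*exp(5*t)]
  [-2*t*exp(5*t), exp(5*t), t*exp(5*t)]
  [-2*t^2*exp(5*t) + 8*t*exp(5*t), 2*t*exp(5*t), t^2*exp(5*t) - 4*t*exp(5*t) + exp(5*t)]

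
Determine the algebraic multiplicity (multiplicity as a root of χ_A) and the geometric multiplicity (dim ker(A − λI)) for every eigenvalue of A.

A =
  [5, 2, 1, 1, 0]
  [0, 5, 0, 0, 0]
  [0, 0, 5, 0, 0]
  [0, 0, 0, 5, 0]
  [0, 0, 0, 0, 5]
λ = 5: alg = 5, geom = 4

Step 1 — factor the characteristic polynomial to read off the algebraic multiplicities:
  χ_A(x) = (x - 5)^5

Step 2 — compute geometric multiplicities via the rank-nullity identity g(λ) = n − rank(A − λI):
  rank(A − (5)·I) = 1, so dim ker(A − (5)·I) = n − 1 = 4

Summary:
  λ = 5: algebraic multiplicity = 5, geometric multiplicity = 4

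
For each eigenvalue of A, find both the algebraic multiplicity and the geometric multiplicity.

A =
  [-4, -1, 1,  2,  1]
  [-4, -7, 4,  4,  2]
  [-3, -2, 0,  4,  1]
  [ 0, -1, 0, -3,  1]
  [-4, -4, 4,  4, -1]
λ = -3: alg = 5, geom = 2

Step 1 — factor the characteristic polynomial to read off the algebraic multiplicities:
  χ_A(x) = (x + 3)^5

Step 2 — compute geometric multiplicities via the rank-nullity identity g(λ) = n − rank(A − λI):
  rank(A − (-3)·I) = 3, so dim ker(A − (-3)·I) = n − 3 = 2

Summary:
  λ = -3: algebraic multiplicity = 5, geometric multiplicity = 2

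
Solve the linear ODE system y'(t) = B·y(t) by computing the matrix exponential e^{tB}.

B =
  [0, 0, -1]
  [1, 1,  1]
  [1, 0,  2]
e^{tB} =
  [-t*exp(t) + exp(t), 0, -t*exp(t)]
  [t*exp(t), exp(t), t*exp(t)]
  [t*exp(t), 0, t*exp(t) + exp(t)]

Strategy: write B = P · J · P⁻¹ where J is a Jordan canonical form, so e^{tB} = P · e^{tJ} · P⁻¹, and e^{tJ} can be computed block-by-block.

B has Jordan form
J =
  [1, 1, 0]
  [0, 1, 0]
  [0, 0, 1]
(up to reordering of blocks).

Per-block formulas:
  For a 2×2 Jordan block J_2(1): exp(t · J_2(1)) = e^(1t)·(I + t·N), where N is the 2×2 nilpotent shift.
  For a 1×1 block at λ = 1: exp(t · [1]) = [e^(1t)].

After assembling e^{tJ} and conjugating by P, we get:

e^{tB} =
  [-t*exp(t) + exp(t), 0, -t*exp(t)]
  [t*exp(t), exp(t), t*exp(t)]
  [t*exp(t), 0, t*exp(t) + exp(t)]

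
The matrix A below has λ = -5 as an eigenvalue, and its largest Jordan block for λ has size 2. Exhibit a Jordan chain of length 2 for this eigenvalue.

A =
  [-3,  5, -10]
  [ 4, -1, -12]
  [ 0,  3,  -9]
A Jordan chain for λ = -5 of length 2:
v_1 = (5, 4, 3)ᵀ
v_2 = (0, 1, 0)ᵀ

Let N = A − (-5)·I. We want v_2 with N^2 v_2 = 0 but N^1 v_2 ≠ 0; then v_{j-1} := N · v_j for j = 2, …, 2.

Pick v_2 = (0, 1, 0)ᵀ.
Then v_1 = N · v_2 = (5, 4, 3)ᵀ.

Sanity check: (A − (-5)·I) v_1 = (0, 0, 0)ᵀ = 0. ✓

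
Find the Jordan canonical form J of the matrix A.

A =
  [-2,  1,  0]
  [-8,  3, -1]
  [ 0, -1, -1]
J_3(0)

The characteristic polynomial is
  det(x·I − A) = x^3

Eigenvalues and multiplicities (the geometric multiplicity of λ is n − rank(A − λI), which equals the number of Jordan blocks for λ):
  λ = 0: algebraic multiplicity = 3, geometric multiplicity = 1

Determining the block sizes for each eigenvalue:
  λ = 0: one block (gm = 1), so the single block has size am = 3 → block sizes [3]

Assembling the blocks gives a Jordan form
J =
  [0, 1, 0]
  [0, 0, 1]
  [0, 0, 0]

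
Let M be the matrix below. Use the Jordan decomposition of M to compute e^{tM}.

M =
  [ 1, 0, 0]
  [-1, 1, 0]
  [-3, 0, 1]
e^{tM} =
  [exp(t), 0, 0]
  [-t*exp(t), exp(t), 0]
  [-3*t*exp(t), 0, exp(t)]

Strategy: write M = P · J · P⁻¹ where J is a Jordan canonical form, so e^{tM} = P · e^{tJ} · P⁻¹, and e^{tJ} can be computed block-by-block.

M has Jordan form
J =
  [1, 1, 0]
  [0, 1, 0]
  [0, 0, 1]
(up to reordering of blocks).

Per-block formulas:
  For a 2×2 Jordan block J_2(1): exp(t · J_2(1)) = e^(1t)·(I + t·N), where N is the 2×2 nilpotent shift.
  For a 1×1 block at λ = 1: exp(t · [1]) = [e^(1t)].

After assembling e^{tJ} and conjugating by P, we get:

e^{tM} =
  [exp(t), 0, 0]
  [-t*exp(t), exp(t), 0]
  [-3*t*exp(t), 0, exp(t)]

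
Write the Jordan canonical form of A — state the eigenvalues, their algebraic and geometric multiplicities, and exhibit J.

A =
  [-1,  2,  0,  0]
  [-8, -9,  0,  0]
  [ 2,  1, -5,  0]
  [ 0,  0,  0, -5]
J_2(-5) ⊕ J_1(-5) ⊕ J_1(-5)

The characteristic polynomial is
  det(x·I − A) = x^4 + 20*x^3 + 150*x^2 + 500*x + 625 = (x + 5)^4

Eigenvalues and multiplicities (the geometric multiplicity of λ is n − rank(A − λI), which equals the number of Jordan blocks for λ):
  λ = -5: algebraic multiplicity = 4, geometric multiplicity = 3

Determining the block sizes for each eigenvalue:
  λ = -5: 3 blocks summing to 4 forces exactly one block of size 2 and the rest size 1 → block sizes [2, 1, 1]

Assembling the blocks gives a Jordan form
J =
  [-5,  1,  0,  0]
  [ 0, -5,  0,  0]
  [ 0,  0, -5,  0]
  [ 0,  0,  0, -5]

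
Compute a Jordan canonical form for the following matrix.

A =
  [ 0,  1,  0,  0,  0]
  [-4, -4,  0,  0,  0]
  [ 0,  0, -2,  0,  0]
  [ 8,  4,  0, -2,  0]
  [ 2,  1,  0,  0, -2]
J_2(-2) ⊕ J_1(-2) ⊕ J_1(-2) ⊕ J_1(-2)

The characteristic polynomial is
  det(x·I − A) = x^5 + 10*x^4 + 40*x^3 + 80*x^2 + 80*x + 32 = (x + 2)^5

Eigenvalues and multiplicities (the geometric multiplicity of λ is n − rank(A − λI), which equals the number of Jordan blocks for λ):
  λ = -2: algebraic multiplicity = 5, geometric multiplicity = 4

Determining the block sizes for each eigenvalue:
  λ = -2: 4 blocks summing to 5 forces exactly one block of size 2 and the rest size 1 → block sizes [2, 1, 1, 1]

Assembling the blocks gives a Jordan form
J =
  [-2,  1,  0,  0,  0]
  [ 0, -2,  0,  0,  0]
  [ 0,  0, -2,  0,  0]
  [ 0,  0,  0, -2,  0]
  [ 0,  0,  0,  0, -2]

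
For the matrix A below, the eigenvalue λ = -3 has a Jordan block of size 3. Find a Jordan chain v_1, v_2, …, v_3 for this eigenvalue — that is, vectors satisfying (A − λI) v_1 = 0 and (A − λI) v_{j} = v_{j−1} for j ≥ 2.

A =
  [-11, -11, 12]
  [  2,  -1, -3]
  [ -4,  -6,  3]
A Jordan chain for λ = -3 of length 3:
v_1 = (-6, 0, -4)ᵀ
v_2 = (-8, 2, -4)ᵀ
v_3 = (1, 0, 0)ᵀ

Let N = A − (-3)·I. We want v_3 with N^3 v_3 = 0 but N^2 v_3 ≠ 0; then v_{j-1} := N · v_j for j = 3, …, 2.

Pick v_3 = (1, 0, 0)ᵀ.
Then v_2 = N · v_3 = (-8, 2, -4)ᵀ.
Then v_1 = N · v_2 = (-6, 0, -4)ᵀ.

Sanity check: (A − (-3)·I) v_1 = (0, 0, 0)ᵀ = 0. ✓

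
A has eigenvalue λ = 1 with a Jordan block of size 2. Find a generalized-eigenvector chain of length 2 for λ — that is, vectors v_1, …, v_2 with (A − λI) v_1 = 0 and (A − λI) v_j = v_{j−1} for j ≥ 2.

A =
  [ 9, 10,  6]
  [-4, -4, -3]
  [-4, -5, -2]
A Jordan chain for λ = 1 of length 2:
v_1 = (8, -4, -4)ᵀ
v_2 = (1, 0, 0)ᵀ

Let N = A − (1)·I. We want v_2 with N^2 v_2 = 0 but N^1 v_2 ≠ 0; then v_{j-1} := N · v_j for j = 2, …, 2.

Pick v_2 = (1, 0, 0)ᵀ.
Then v_1 = N · v_2 = (8, -4, -4)ᵀ.

Sanity check: (A − (1)·I) v_1 = (0, 0, 0)ᵀ = 0. ✓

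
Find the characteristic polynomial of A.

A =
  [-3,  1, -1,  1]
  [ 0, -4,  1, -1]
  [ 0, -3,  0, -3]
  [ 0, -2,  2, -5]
x^4 + 12*x^3 + 54*x^2 + 108*x + 81

Expanding det(x·I − A) (e.g. by cofactor expansion or by noting that A is similar to its Jordan form J, which has the same characteristic polynomial as A) gives
  χ_A(x) = x^4 + 12*x^3 + 54*x^2 + 108*x + 81
which factors as (x + 3)^4. The eigenvalues (with algebraic multiplicities) are λ = -3 with multiplicity 4.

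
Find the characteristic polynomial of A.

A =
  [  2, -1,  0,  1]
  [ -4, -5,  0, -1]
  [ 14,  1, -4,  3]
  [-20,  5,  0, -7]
x^4 + 14*x^3 + 72*x^2 + 160*x + 128

Expanding det(x·I − A) (e.g. by cofactor expansion or by noting that A is similar to its Jordan form J, which has the same characteristic polynomial as A) gives
  χ_A(x) = x^4 + 14*x^3 + 72*x^2 + 160*x + 128
which factors as (x + 2)*(x + 4)^3. The eigenvalues (with algebraic multiplicities) are λ = -4 with multiplicity 3, λ = -2 with multiplicity 1.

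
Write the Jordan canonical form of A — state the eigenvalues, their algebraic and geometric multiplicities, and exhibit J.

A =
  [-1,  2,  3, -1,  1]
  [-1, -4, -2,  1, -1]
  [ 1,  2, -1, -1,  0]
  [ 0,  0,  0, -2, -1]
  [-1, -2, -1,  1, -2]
J_3(-2) ⊕ J_2(-2)

The characteristic polynomial is
  det(x·I − A) = x^5 + 10*x^4 + 40*x^3 + 80*x^2 + 80*x + 32 = (x + 2)^5

Eigenvalues and multiplicities (the geometric multiplicity of λ is n − rank(A − λI), which equals the number of Jordan blocks for λ):
  λ = -2: algebraic multiplicity = 5, geometric multiplicity = 2

Determining the block sizes for each eigenvalue:
  λ = -2: with am = 5 and gm = 2, the partition is not yet determined (e.g. several partitions of 5 into 2 parts exist). Let N = A − (-2)·I. Computing rank(N^1) = 3, rank(N^2) = 1, rank(N^3) = 0; the number of blocks of size ≥ j is rank(N^{j−1}) − rank(N^j), giving [2, 2, 1]. So we have 1 block(s) of size 3, 1 block(s) of size 2 → block sizes [3, 2]

Assembling the blocks gives a Jordan form
J =
  [-2,  1,  0,  0,  0]
  [ 0, -2,  1,  0,  0]
  [ 0,  0, -2,  0,  0]
  [ 0,  0,  0, -2,  1]
  [ 0,  0,  0,  0, -2]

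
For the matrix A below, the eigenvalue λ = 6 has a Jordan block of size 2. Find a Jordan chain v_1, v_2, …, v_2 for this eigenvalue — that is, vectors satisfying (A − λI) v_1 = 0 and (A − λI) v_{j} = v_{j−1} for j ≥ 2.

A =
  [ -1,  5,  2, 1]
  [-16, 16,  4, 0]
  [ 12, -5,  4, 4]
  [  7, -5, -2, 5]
A Jordan chain for λ = 6 of length 2:
v_1 = (-7, -16, 12, 7)ᵀ
v_2 = (1, 0, 0, 0)ᵀ

Let N = A − (6)·I. We want v_2 with N^2 v_2 = 0 but N^1 v_2 ≠ 0; then v_{j-1} := N · v_j for j = 2, …, 2.

Pick v_2 = (1, 0, 0, 0)ᵀ.
Then v_1 = N · v_2 = (-7, -16, 12, 7)ᵀ.

Sanity check: (A − (6)·I) v_1 = (0, 0, 0, 0)ᵀ = 0. ✓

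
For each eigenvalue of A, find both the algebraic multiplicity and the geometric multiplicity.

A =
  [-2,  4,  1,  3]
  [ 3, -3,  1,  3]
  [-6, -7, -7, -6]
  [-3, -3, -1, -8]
λ = -5: alg = 4, geom = 2

Step 1 — factor the characteristic polynomial to read off the algebraic multiplicities:
  χ_A(x) = (x + 5)^4

Step 2 — compute geometric multiplicities via the rank-nullity identity g(λ) = n − rank(A − λI):
  rank(A − (-5)·I) = 2, so dim ker(A − (-5)·I) = n − 2 = 2

Summary:
  λ = -5: algebraic multiplicity = 4, geometric multiplicity = 2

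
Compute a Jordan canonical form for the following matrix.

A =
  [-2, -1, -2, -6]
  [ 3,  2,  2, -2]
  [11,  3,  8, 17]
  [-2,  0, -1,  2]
J_1(1) ⊕ J_3(3)

The characteristic polynomial is
  det(x·I − A) = x^4 - 10*x^3 + 36*x^2 - 54*x + 27 = (x - 3)^3*(x - 1)

Eigenvalues and multiplicities (the geometric multiplicity of λ is n − rank(A − λI), which equals the number of Jordan blocks for λ):
  λ = 1: algebraic multiplicity = 1, geometric multiplicity = 1
  λ = 3: algebraic multiplicity = 3, geometric multiplicity = 1

Determining the block sizes for each eigenvalue:
  λ = 1: one block (gm = 1), so the single block has size am = 1 → block sizes [1]
  λ = 3: one block (gm = 1), so the single block has size am = 3 → block sizes [3]

Assembling the blocks gives a Jordan form
J =
  [1, 0, 0, 0]
  [0, 3, 1, 0]
  [0, 0, 3, 1]
  [0, 0, 0, 3]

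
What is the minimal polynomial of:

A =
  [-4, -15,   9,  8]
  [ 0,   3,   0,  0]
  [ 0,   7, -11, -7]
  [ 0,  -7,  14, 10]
x^3 + 5*x^2 - 8*x - 48

The characteristic polynomial is χ_A(x) = (x - 3)^2*(x + 4)^2, so the eigenvalues are known. The minimal polynomial is
  m_A(x) = Π_λ (x − λ)^{k_λ}
where k_λ is the size of the *largest* Jordan block for λ (equivalently, the smallest k with (A − λI)^k v = 0 for every generalised eigenvector v of λ).

  λ = -4: largest Jordan block has size 2, contributing (x + 4)^2
  λ = 3: largest Jordan block has size 1, contributing (x − 3)

So m_A(x) = (x - 3)*(x + 4)^2 = x^3 + 5*x^2 - 8*x - 48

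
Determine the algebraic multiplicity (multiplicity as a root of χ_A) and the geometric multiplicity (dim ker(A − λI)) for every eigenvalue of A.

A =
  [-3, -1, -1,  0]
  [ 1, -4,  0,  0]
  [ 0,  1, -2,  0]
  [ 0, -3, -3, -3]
λ = -3: alg = 4, geom = 2

Step 1 — factor the characteristic polynomial to read off the algebraic multiplicities:
  χ_A(x) = (x + 3)^4

Step 2 — compute geometric multiplicities via the rank-nullity identity g(λ) = n − rank(A − λI):
  rank(A − (-3)·I) = 2, so dim ker(A − (-3)·I) = n − 2 = 2

Summary:
  λ = -3: algebraic multiplicity = 4, geometric multiplicity = 2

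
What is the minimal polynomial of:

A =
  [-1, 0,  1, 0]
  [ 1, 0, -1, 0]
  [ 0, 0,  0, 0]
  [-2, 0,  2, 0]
x^2 + x

The characteristic polynomial is χ_A(x) = x^3*(x + 1), so the eigenvalues are known. The minimal polynomial is
  m_A(x) = Π_λ (x − λ)^{k_λ}
where k_λ is the size of the *largest* Jordan block for λ (equivalently, the smallest k with (A − λI)^k v = 0 for every generalised eigenvector v of λ).

  λ = -1: largest Jordan block has size 1, contributing (x + 1)
  λ = 0: largest Jordan block has size 1, contributing (x − 0)

So m_A(x) = x*(x + 1) = x^2 + x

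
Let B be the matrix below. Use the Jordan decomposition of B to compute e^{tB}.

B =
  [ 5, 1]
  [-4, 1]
e^{tB} =
  [2*t*exp(3*t) + exp(3*t), t*exp(3*t)]
  [-4*t*exp(3*t), -2*t*exp(3*t) + exp(3*t)]

Strategy: write B = P · J · P⁻¹ where J is a Jordan canonical form, so e^{tB} = P · e^{tJ} · P⁻¹, and e^{tJ} can be computed block-by-block.

B has Jordan form
J =
  [3, 1]
  [0, 3]
(up to reordering of blocks).

Per-block formulas:
  For a 2×2 Jordan block J_2(3): exp(t · J_2(3)) = e^(3t)·(I + t·N), where N is the 2×2 nilpotent shift.

After assembling e^{tJ} and conjugating by P, we get:

e^{tB} =
  [2*t*exp(3*t) + exp(3*t), t*exp(3*t)]
  [-4*t*exp(3*t), -2*t*exp(3*t) + exp(3*t)]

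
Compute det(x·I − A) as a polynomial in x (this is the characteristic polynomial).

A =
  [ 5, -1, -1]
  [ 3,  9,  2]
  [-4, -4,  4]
x^3 - 18*x^2 + 108*x - 216

Expanding det(x·I − A) (e.g. by cofactor expansion or by noting that A is similar to its Jordan form J, which has the same characteristic polynomial as A) gives
  χ_A(x) = x^3 - 18*x^2 + 108*x - 216
which factors as (x - 6)^3. The eigenvalues (with algebraic multiplicities) are λ = 6 with multiplicity 3.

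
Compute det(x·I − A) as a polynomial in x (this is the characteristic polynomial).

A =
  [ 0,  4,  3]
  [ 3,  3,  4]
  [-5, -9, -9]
x^3 + 6*x^2 + 12*x + 8

Expanding det(x·I − A) (e.g. by cofactor expansion or by noting that A is similar to its Jordan form J, which has the same characteristic polynomial as A) gives
  χ_A(x) = x^3 + 6*x^2 + 12*x + 8
which factors as (x + 2)^3. The eigenvalues (with algebraic multiplicities) are λ = -2 with multiplicity 3.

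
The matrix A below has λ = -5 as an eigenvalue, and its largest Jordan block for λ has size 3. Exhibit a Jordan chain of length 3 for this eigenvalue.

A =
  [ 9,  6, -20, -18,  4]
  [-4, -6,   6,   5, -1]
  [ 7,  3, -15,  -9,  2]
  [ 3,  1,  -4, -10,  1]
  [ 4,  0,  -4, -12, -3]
A Jordan chain for λ = -5 of length 3:
v_1 = (-6, 1, -3, -1, 0)ᵀ
v_2 = (14, -4, 7, 3, 4)ᵀ
v_3 = (1, 0, 0, 0, 0)ᵀ

Let N = A − (-5)·I. We want v_3 with N^3 v_3 = 0 but N^2 v_3 ≠ 0; then v_{j-1} := N · v_j for j = 3, …, 2.

Pick v_3 = (1, 0, 0, 0, 0)ᵀ.
Then v_2 = N · v_3 = (14, -4, 7, 3, 4)ᵀ.
Then v_1 = N · v_2 = (-6, 1, -3, -1, 0)ᵀ.

Sanity check: (A − (-5)·I) v_1 = (0, 0, 0, 0, 0)ᵀ = 0. ✓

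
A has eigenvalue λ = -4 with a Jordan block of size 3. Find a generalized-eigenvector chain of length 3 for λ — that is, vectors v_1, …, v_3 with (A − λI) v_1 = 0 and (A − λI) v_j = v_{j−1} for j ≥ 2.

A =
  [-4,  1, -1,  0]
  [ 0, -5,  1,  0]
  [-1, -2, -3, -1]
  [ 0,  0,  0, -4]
A Jordan chain for λ = -4 of length 3:
v_1 = (1, -1, -1, 0)ᵀ
v_2 = (0, 0, -1, 0)ᵀ
v_3 = (1, 0, 0, 0)ᵀ

Let N = A − (-4)·I. We want v_3 with N^3 v_3 = 0 but N^2 v_3 ≠ 0; then v_{j-1} := N · v_j for j = 3, …, 2.

Pick v_3 = (1, 0, 0, 0)ᵀ.
Then v_2 = N · v_3 = (0, 0, -1, 0)ᵀ.
Then v_1 = N · v_2 = (1, -1, -1, 0)ᵀ.

Sanity check: (A − (-4)·I) v_1 = (0, 0, 0, 0)ᵀ = 0. ✓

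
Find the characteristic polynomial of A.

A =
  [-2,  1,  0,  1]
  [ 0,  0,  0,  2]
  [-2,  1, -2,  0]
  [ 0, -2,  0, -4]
x^4 + 8*x^3 + 24*x^2 + 32*x + 16

Expanding det(x·I − A) (e.g. by cofactor expansion or by noting that A is similar to its Jordan form J, which has the same characteristic polynomial as A) gives
  χ_A(x) = x^4 + 8*x^3 + 24*x^2 + 32*x + 16
which factors as (x + 2)^4. The eigenvalues (with algebraic multiplicities) are λ = -2 with multiplicity 4.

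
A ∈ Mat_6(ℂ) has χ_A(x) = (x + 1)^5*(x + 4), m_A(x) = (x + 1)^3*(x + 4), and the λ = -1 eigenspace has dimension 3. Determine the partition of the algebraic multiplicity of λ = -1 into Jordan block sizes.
Block sizes for λ = -1: [3, 1, 1]

Step 1 — from the characteristic polynomial, algebraic multiplicity of λ = -1 is 5. From dim ker(A − (-1)·I) = 3, there are exactly 3 Jordan blocks for λ = -1.
Step 2 — from the minimal polynomial, the factor (x + 1)^3 tells us the largest block for λ = -1 has size 3.
Step 3 — with total size 5, 3 blocks, and largest block 3, the block sizes (in nonincreasing order) are [3, 1, 1].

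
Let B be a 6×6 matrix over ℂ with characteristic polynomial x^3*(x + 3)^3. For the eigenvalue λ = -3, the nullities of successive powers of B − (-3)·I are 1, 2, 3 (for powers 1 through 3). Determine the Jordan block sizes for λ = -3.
Block sizes for λ = -3: [3]

From the dimensions of kernels of powers, the number of Jordan blocks of size at least j is d_j − d_{j−1} where d_j = dim ker(N^j) (with d_0 = 0). Computing the differences gives [1, 1, 1].
The number of blocks of size exactly k is (#blocks of size ≥ k) − (#blocks of size ≥ k + 1), so the partition is: 1 block(s) of size 3.
In nonincreasing order the block sizes are [3].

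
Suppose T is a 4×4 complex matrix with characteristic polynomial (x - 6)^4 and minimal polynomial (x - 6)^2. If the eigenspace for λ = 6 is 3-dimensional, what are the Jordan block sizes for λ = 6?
Block sizes for λ = 6: [2, 1, 1]

Step 1 — from the characteristic polynomial, algebraic multiplicity of λ = 6 is 4. From dim ker(T − (6)·I) = 3, there are exactly 3 Jordan blocks for λ = 6.
Step 2 — from the minimal polynomial, the factor (x − 6)^2 tells us the largest block for λ = 6 has size 2.
Step 3 — with total size 4, 3 blocks, and largest block 2, the block sizes (in nonincreasing order) are [2, 1, 1].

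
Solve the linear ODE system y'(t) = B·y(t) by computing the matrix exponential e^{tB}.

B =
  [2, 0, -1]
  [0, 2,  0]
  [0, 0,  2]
e^{tB} =
  [exp(2*t), 0, -t*exp(2*t)]
  [0, exp(2*t), 0]
  [0, 0, exp(2*t)]

Strategy: write B = P · J · P⁻¹ where J is a Jordan canonical form, so e^{tB} = P · e^{tJ} · P⁻¹, and e^{tJ} can be computed block-by-block.

B has Jordan form
J =
  [2, 1, 0]
  [0, 2, 0]
  [0, 0, 2]
(up to reordering of blocks).

Per-block formulas:
  For a 1×1 block at λ = 2: exp(t · [2]) = [e^(2t)].
  For a 2×2 Jordan block J_2(2): exp(t · J_2(2)) = e^(2t)·(I + t·N), where N is the 2×2 nilpotent shift.

After assembling e^{tJ} and conjugating by P, we get:

e^{tB} =
  [exp(2*t), 0, -t*exp(2*t)]
  [0, exp(2*t), 0]
  [0, 0, exp(2*t)]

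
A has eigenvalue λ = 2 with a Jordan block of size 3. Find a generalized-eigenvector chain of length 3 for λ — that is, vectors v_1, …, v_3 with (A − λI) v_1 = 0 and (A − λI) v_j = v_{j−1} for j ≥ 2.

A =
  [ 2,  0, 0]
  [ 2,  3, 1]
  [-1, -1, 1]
A Jordan chain for λ = 2 of length 3:
v_1 = (0, 1, -1)ᵀ
v_2 = (0, 2, -1)ᵀ
v_3 = (1, 0, 0)ᵀ

Let N = A − (2)·I. We want v_3 with N^3 v_3 = 0 but N^2 v_3 ≠ 0; then v_{j-1} := N · v_j for j = 3, …, 2.

Pick v_3 = (1, 0, 0)ᵀ.
Then v_2 = N · v_3 = (0, 2, -1)ᵀ.
Then v_1 = N · v_2 = (0, 1, -1)ᵀ.

Sanity check: (A − (2)·I) v_1 = (0, 0, 0)ᵀ = 0. ✓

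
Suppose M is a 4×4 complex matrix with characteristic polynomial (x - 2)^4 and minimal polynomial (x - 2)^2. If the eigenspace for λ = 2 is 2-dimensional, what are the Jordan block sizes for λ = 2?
Block sizes for λ = 2: [2, 2]

Step 1 — from the characteristic polynomial, algebraic multiplicity of λ = 2 is 4. From dim ker(M − (2)·I) = 2, there are exactly 2 Jordan blocks for λ = 2.
Step 2 — from the minimal polynomial, the factor (x − 2)^2 tells us the largest block for λ = 2 has size 2.
Step 3 — with total size 4, 2 blocks, and largest block 2, the block sizes (in nonincreasing order) are [2, 2].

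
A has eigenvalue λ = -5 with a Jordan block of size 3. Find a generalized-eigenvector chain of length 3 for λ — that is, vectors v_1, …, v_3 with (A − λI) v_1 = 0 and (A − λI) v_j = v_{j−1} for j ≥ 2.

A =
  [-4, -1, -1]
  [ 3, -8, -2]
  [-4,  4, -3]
A Jordan chain for λ = -5 of length 3:
v_1 = (2, 2, 0)ᵀ
v_2 = (1, 3, -4)ᵀ
v_3 = (1, 0, 0)ᵀ

Let N = A − (-5)·I. We want v_3 with N^3 v_3 = 0 but N^2 v_3 ≠ 0; then v_{j-1} := N · v_j for j = 3, …, 2.

Pick v_3 = (1, 0, 0)ᵀ.
Then v_2 = N · v_3 = (1, 3, -4)ᵀ.
Then v_1 = N · v_2 = (2, 2, 0)ᵀ.

Sanity check: (A − (-5)·I) v_1 = (0, 0, 0)ᵀ = 0. ✓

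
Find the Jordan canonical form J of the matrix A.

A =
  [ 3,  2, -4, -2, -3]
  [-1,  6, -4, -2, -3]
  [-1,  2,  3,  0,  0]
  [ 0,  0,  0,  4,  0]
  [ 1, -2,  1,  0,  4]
J_3(4) ⊕ J_1(4) ⊕ J_1(4)

The characteristic polynomial is
  det(x·I − A) = x^5 - 20*x^4 + 160*x^3 - 640*x^2 + 1280*x - 1024 = (x - 4)^5

Eigenvalues and multiplicities (the geometric multiplicity of λ is n − rank(A − λI), which equals the number of Jordan blocks for λ):
  λ = 4: algebraic multiplicity = 5, geometric multiplicity = 3

Determining the block sizes for each eigenvalue:
  λ = 4: with am = 5 and gm = 3, the partition is not yet determined (e.g. several partitions of 5 into 3 parts exist). Let N = A − (4)·I. Computing rank(N^1) = 2, rank(N^2) = 1, rank(N^3) = 0; the number of blocks of size ≥ j is rank(N^{j−1}) − rank(N^j), giving [3, 1, 1]. So we have 1 block(s) of size 3, 2 block(s) of size 1 → block sizes [3, 1, 1]

Assembling the blocks gives a Jordan form
J =
  [4, 1, 0, 0, 0]
  [0, 4, 1, 0, 0]
  [0, 0, 4, 0, 0]
  [0, 0, 0, 4, 0]
  [0, 0, 0, 0, 4]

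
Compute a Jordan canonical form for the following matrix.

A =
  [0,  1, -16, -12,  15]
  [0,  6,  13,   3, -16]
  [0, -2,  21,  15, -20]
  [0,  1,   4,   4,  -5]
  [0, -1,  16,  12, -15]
J_1(0) ⊕ J_3(4) ⊕ J_1(4)

The characteristic polynomial is
  det(x·I − A) = x^5 - 16*x^4 + 96*x^3 - 256*x^2 + 256*x = x*(x - 4)^4

Eigenvalues and multiplicities (the geometric multiplicity of λ is n − rank(A − λI), which equals the number of Jordan blocks for λ):
  λ = 0: algebraic multiplicity = 1, geometric multiplicity = 1
  λ = 4: algebraic multiplicity = 4, geometric multiplicity = 2

Determining the block sizes for each eigenvalue:
  λ = 0: one block (gm = 1), so the single block has size am = 1 → block sizes [1]
  λ = 4: with am = 4 and gm = 2, the partition is not yet determined (e.g. several partitions of 4 into 2 parts exist). Let N = A − (4)·I. Computing rank(N^1) = 3, rank(N^2) = 2, rank(N^3) = 1; the number of blocks of size ≥ j is rank(N^{j−1}) − rank(N^j), giving [2, 1, 1]. So we have 1 block(s) of size 3, 1 block(s) of size 1 → block sizes [3, 1]

Assembling the blocks gives a Jordan form
J =
  [0, 0, 0, 0, 0]
  [0, 4, 1, 0, 0]
  [0, 0, 4, 1, 0]
  [0, 0, 0, 4, 0]
  [0, 0, 0, 0, 4]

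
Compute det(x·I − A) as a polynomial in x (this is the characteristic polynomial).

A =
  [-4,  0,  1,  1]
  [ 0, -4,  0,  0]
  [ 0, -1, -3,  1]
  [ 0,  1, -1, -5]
x^4 + 16*x^3 + 96*x^2 + 256*x + 256

Expanding det(x·I − A) (e.g. by cofactor expansion or by noting that A is similar to its Jordan form J, which has the same characteristic polynomial as A) gives
  χ_A(x) = x^4 + 16*x^3 + 96*x^2 + 256*x + 256
which factors as (x + 4)^4. The eigenvalues (with algebraic multiplicities) are λ = -4 with multiplicity 4.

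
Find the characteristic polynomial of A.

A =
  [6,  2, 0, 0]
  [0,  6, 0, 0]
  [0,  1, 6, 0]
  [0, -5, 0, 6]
x^4 - 24*x^3 + 216*x^2 - 864*x + 1296

Expanding det(x·I − A) (e.g. by cofactor expansion or by noting that A is similar to its Jordan form J, which has the same characteristic polynomial as A) gives
  χ_A(x) = x^4 - 24*x^3 + 216*x^2 - 864*x + 1296
which factors as (x - 6)^4. The eigenvalues (with algebraic multiplicities) are λ = 6 with multiplicity 4.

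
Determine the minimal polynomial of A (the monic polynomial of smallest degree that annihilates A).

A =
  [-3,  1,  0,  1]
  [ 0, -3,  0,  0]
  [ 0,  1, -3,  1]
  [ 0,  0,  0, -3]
x^2 + 6*x + 9

The characteristic polynomial is χ_A(x) = (x + 3)^4, so the eigenvalues are known. The minimal polynomial is
  m_A(x) = Π_λ (x − λ)^{k_λ}
where k_λ is the size of the *largest* Jordan block for λ (equivalently, the smallest k with (A − λI)^k v = 0 for every generalised eigenvector v of λ).

  λ = -3: largest Jordan block has size 2, contributing (x + 3)^2

So m_A(x) = (x + 3)^2 = x^2 + 6*x + 9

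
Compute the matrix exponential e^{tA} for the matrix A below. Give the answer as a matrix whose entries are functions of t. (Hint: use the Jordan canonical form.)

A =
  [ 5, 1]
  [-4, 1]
e^{tA} =
  [2*t*exp(3*t) + exp(3*t), t*exp(3*t)]
  [-4*t*exp(3*t), -2*t*exp(3*t) + exp(3*t)]

Strategy: write A = P · J · P⁻¹ where J is a Jordan canonical form, so e^{tA} = P · e^{tJ} · P⁻¹, and e^{tJ} can be computed block-by-block.

A has Jordan form
J =
  [3, 1]
  [0, 3]
(up to reordering of blocks).

Per-block formulas:
  For a 2×2 Jordan block J_2(3): exp(t · J_2(3)) = e^(3t)·(I + t·N), where N is the 2×2 nilpotent shift.

After assembling e^{tJ} and conjugating by P, we get:

e^{tA} =
  [2*t*exp(3*t) + exp(3*t), t*exp(3*t)]
  [-4*t*exp(3*t), -2*t*exp(3*t) + exp(3*t)]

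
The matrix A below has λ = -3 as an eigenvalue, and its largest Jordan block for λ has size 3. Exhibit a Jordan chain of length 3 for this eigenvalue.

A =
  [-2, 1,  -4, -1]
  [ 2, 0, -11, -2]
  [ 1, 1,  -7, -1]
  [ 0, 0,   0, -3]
A Jordan chain for λ = -3 of length 3:
v_1 = (-1, -3, -1, 0)ᵀ
v_2 = (1, 2, 1, 0)ᵀ
v_3 = (1, 0, 0, 0)ᵀ

Let N = A − (-3)·I. We want v_3 with N^3 v_3 = 0 but N^2 v_3 ≠ 0; then v_{j-1} := N · v_j for j = 3, …, 2.

Pick v_3 = (1, 0, 0, 0)ᵀ.
Then v_2 = N · v_3 = (1, 2, 1, 0)ᵀ.
Then v_1 = N · v_2 = (-1, -3, -1, 0)ᵀ.

Sanity check: (A − (-3)·I) v_1 = (0, 0, 0, 0)ᵀ = 0. ✓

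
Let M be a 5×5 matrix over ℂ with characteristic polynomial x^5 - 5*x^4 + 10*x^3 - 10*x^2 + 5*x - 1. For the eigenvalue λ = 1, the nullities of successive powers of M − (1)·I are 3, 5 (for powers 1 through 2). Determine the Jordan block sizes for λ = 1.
Block sizes for λ = 1: [2, 2, 1]

From the dimensions of kernels of powers, the number of Jordan blocks of size at least j is d_j − d_{j−1} where d_j = dim ker(N^j) (with d_0 = 0). Computing the differences gives [3, 2].
The number of blocks of size exactly k is (#blocks of size ≥ k) − (#blocks of size ≥ k + 1), so the partition is: 1 block(s) of size 1, 2 block(s) of size 2.
In nonincreasing order the block sizes are [2, 2, 1].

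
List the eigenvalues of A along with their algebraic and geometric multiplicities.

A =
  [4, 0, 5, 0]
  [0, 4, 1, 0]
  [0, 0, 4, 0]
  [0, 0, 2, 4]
λ = 4: alg = 4, geom = 3

Step 1 — factor the characteristic polynomial to read off the algebraic multiplicities:
  χ_A(x) = (x - 4)^4

Step 2 — compute geometric multiplicities via the rank-nullity identity g(λ) = n − rank(A − λI):
  rank(A − (4)·I) = 1, so dim ker(A − (4)·I) = n − 1 = 3

Summary:
  λ = 4: algebraic multiplicity = 4, geometric multiplicity = 3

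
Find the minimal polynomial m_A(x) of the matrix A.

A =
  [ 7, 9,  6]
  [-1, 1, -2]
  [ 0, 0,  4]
x^2 - 8*x + 16

The characteristic polynomial is χ_A(x) = (x - 4)^3, so the eigenvalues are known. The minimal polynomial is
  m_A(x) = Π_λ (x − λ)^{k_λ}
where k_λ is the size of the *largest* Jordan block for λ (equivalently, the smallest k with (A − λI)^k v = 0 for every generalised eigenvector v of λ).

  λ = 4: largest Jordan block has size 2, contributing (x − 4)^2

So m_A(x) = (x - 4)^2 = x^2 - 8*x + 16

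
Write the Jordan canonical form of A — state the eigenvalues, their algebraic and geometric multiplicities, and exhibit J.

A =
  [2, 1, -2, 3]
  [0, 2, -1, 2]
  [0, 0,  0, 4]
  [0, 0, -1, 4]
J_2(2) ⊕ J_2(2)

The characteristic polynomial is
  det(x·I − A) = x^4 - 8*x^3 + 24*x^2 - 32*x + 16 = (x - 2)^4

Eigenvalues and multiplicities (the geometric multiplicity of λ is n − rank(A − λI), which equals the number of Jordan blocks for λ):
  λ = 2: algebraic multiplicity = 4, geometric multiplicity = 2

Determining the block sizes for each eigenvalue:
  λ = 2: with am = 4 and gm = 2, the partition is not yet determined (e.g. several partitions of 4 into 2 parts exist). Let N = A − (2)·I. Computing rank(N^1) = 2, rank(N^2) = 0; the number of blocks of size ≥ j is rank(N^{j−1}) − rank(N^j), giving [2, 2]. So we have 2 block(s) of size 2 → block sizes [2, 2]

Assembling the blocks gives a Jordan form
J =
  [2, 1, 0, 0]
  [0, 2, 0, 0]
  [0, 0, 2, 1]
  [0, 0, 0, 2]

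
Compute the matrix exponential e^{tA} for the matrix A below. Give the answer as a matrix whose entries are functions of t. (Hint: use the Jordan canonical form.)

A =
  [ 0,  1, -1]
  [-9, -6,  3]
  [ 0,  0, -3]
e^{tA} =
  [3*t*exp(-3*t) + exp(-3*t), t*exp(-3*t), -t*exp(-3*t)]
  [-9*t*exp(-3*t), -3*t*exp(-3*t) + exp(-3*t), 3*t*exp(-3*t)]
  [0, 0, exp(-3*t)]

Strategy: write A = P · J · P⁻¹ where J is a Jordan canonical form, so e^{tA} = P · e^{tJ} · P⁻¹, and e^{tJ} can be computed block-by-block.

A has Jordan form
J =
  [-3,  1,  0]
  [ 0, -3,  0]
  [ 0,  0, -3]
(up to reordering of blocks).

Per-block formulas:
  For a 1×1 block at λ = -3: exp(t · [-3]) = [e^(-3t)].
  For a 2×2 Jordan block J_2(-3): exp(t · J_2(-3)) = e^(-3t)·(I + t·N), where N is the 2×2 nilpotent shift.

After assembling e^{tJ} and conjugating by P, we get:

e^{tA} =
  [3*t*exp(-3*t) + exp(-3*t), t*exp(-3*t), -t*exp(-3*t)]
  [-9*t*exp(-3*t), -3*t*exp(-3*t) + exp(-3*t), 3*t*exp(-3*t)]
  [0, 0, exp(-3*t)]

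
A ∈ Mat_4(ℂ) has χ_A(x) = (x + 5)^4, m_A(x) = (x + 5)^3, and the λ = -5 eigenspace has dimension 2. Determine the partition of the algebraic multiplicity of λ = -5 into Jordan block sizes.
Block sizes for λ = -5: [3, 1]

Step 1 — from the characteristic polynomial, algebraic multiplicity of λ = -5 is 4. From dim ker(A − (-5)·I) = 2, there are exactly 2 Jordan blocks for λ = -5.
Step 2 — from the minimal polynomial, the factor (x + 5)^3 tells us the largest block for λ = -5 has size 3.
Step 3 — with total size 4, 2 blocks, and largest block 3, the block sizes (in nonincreasing order) are [3, 1].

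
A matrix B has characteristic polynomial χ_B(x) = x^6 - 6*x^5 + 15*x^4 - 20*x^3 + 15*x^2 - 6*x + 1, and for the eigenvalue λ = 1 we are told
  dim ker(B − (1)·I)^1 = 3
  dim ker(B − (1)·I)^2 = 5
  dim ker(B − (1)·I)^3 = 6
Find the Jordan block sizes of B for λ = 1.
Block sizes for λ = 1: [3, 2, 1]

From the dimensions of kernels of powers, the number of Jordan blocks of size at least j is d_j − d_{j−1} where d_j = dim ker(N^j) (with d_0 = 0). Computing the differences gives [3, 2, 1].
The number of blocks of size exactly k is (#blocks of size ≥ k) − (#blocks of size ≥ k + 1), so the partition is: 1 block(s) of size 1, 1 block(s) of size 2, 1 block(s) of size 3.
In nonincreasing order the block sizes are [3, 2, 1].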